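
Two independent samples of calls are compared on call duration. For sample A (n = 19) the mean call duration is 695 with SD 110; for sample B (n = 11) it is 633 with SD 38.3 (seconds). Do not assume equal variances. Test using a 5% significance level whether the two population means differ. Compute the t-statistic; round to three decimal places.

Let group 1 = sample A, group 2 = sample B. H0: μ_1 = μ_2; H1: μ_1 ≠ μ_2 (Welch's two-sample t-test, two-sided).
t = (x̄_1 − x̄_2)/√(s_1²/n_1 + s_2²/n_2) = (695 − 633)/√(110²/19 + 38.3²/11) = 2.234
Welch–Satterthwaite df ≈ 24.40
Two-sided p-value ≈ 0.0349
Since p ≈ 0.0349 < α = 0.05, reject H0; the data support H1.

2.234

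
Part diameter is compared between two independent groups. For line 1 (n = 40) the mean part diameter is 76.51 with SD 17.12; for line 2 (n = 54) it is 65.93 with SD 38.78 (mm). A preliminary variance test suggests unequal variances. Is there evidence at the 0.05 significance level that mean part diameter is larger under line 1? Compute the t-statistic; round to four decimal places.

Let group 1 = line 1, group 2 = line 2. H0: μ_1 = μ_2; H1: μ_1 > μ_2 (Welch's two-sample t-test, right-tailed).
t = (x̄_1 − x̄_2)/√(s_1²/n_1 + s_2²/n_2) = (76.51 − 65.93)/√(17.12²/40 + 38.78²/54) = 1.7838
Welch–Satterthwaite df ≈ 77.29
p-value = P(T ≥ 1.7838) ≈ 0.0392
Since p ≈ 0.0392 < α = 0.05, reject H0; the data support H1.

1.7838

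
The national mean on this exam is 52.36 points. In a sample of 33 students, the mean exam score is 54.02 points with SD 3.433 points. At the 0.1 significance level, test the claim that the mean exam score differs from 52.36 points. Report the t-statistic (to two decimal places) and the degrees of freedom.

H0: μ = 52.36; H1: μ ≠ 52.36 (one-sample t-test, two-sided).
t = (x̄ − μ₀)/(s/√n) = (54.02 − 52.36)/(3.433/√33) = 2.78
df = n − 1 = 32
Two-sided p-value ≈ 0.0091
Since p ≈ 0.0091 < α = 0.1, reject H0; the data support H1.

t = 2.78, df = 32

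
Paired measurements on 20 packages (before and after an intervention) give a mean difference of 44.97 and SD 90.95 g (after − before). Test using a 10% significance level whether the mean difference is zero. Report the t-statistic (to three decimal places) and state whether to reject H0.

H0: μ_d = 0; H1: μ_d ≠ 0 (paired t-test on the differences, two-sided).
t = d̄/(s_d/√n) = 44.97/(90.95/√20) = 2.211
df = n − 1 = 19
Two-sided p-value ≈ 0.039
Since p ≈ 0.039 < α = 0.1, reject H0; the data support H1.

t = 2.211; reject H0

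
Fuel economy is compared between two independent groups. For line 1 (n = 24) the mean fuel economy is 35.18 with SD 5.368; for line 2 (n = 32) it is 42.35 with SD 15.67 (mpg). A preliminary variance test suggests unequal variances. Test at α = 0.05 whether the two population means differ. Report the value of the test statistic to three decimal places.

Let group 1 = line 1, group 2 = line 2. H0: μ_1 = μ_2; H1: μ_1 ≠ μ_2 (Welch's two-sample t-test, two-sided).
t = (x̄_1 − x̄_2)/√(s_1²/n_1 + s_2²/n_2) = (35.18 − 42.35)/√(5.368²/24 + 15.67²/32) = -2.407
Welch–Satterthwaite df ≈ 40.14
Two-sided p-value ≈ 0.0208
Since p ≈ 0.0208 < α = 0.05, reject H0; the evidence is statistically significant.

-2.407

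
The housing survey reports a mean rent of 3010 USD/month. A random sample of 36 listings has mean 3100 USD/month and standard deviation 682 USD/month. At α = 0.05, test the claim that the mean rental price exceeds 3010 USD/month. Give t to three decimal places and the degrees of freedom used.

H0: μ = 3010; H1: μ > 3010 (one-sample t-test, right-tailed).
t = (x̄ − μ₀)/(s/√n) = (3100 − 3010)/(682/√36) = 0.792
df = n − 1 = 35
p-value = P(T ≥ 0.792) ≈ 0.2169
Since p ≈ 0.2169 > α = 0.05, fail to reject H0; the evidence is not statistically significant.

t = 0.792, df = 35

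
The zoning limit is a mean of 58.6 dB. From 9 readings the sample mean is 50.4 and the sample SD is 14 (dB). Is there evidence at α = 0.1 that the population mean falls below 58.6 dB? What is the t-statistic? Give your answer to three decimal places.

-1.757

H0: μ = 58.6; H1: μ < 58.6 (one-sample t-test, left-tailed).
t = (x̄ − μ₀)/(s/√n) = (50.4 − 58.6)/(14/√9) = -1.757
df = n − 1 = 8
p-value = P(T ≤ -1.757) ≈ 0.058
Since p ≈ 0.058 < α = 0.1, reject H0; the data support H1.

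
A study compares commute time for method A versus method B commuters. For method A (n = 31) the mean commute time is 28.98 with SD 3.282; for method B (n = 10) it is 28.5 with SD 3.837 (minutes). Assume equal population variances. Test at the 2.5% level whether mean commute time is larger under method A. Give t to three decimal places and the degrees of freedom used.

Let group 1 = method A, group 2 = method B. H0: μ_1 = μ_2; H1: μ_1 > μ_2 (two-sample pooled-variance t-test, right-tailed).
s_p² = [(31−1)·3.282² + (10−1)·3.837²]/(31+10−2) = 11.6833
t = (28.98 − 28.5)/√[11.6833·(1/31 + 1/10)] = 0.386
df = n₁ + n₂ − 2 = 39
p-value = P(T ≥ 0.386) ≈ 0.3507
Since p ≈ 0.3507 > α = 0.025, fail to reject H0; the evidence is not statistically significant.

t = 0.386, df = 39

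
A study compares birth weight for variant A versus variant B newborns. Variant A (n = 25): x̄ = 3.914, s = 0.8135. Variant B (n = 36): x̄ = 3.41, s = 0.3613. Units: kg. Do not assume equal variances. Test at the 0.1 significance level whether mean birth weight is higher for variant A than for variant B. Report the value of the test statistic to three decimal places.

Let group 1 = variant A, group 2 = variant B. H0: μ_1 = μ_2; H1: μ_1 > μ_2 (Welch's two-sample t-test, right-tailed).
t = (x̄_1 − x̄_2)/√(s_1²/n_1 + s_2²/n_2) = (3.914 − 3.41)/√(0.8135²/25 + 0.3613²/36) = 2.905
Welch–Satterthwaite df ≈ 30.63
p-value = P(T ≥ 2.905) ≈ 0.0034
Since p ≈ 0.0034 < α = 0.1, reject H0; the evidence is statistically significant.

2.905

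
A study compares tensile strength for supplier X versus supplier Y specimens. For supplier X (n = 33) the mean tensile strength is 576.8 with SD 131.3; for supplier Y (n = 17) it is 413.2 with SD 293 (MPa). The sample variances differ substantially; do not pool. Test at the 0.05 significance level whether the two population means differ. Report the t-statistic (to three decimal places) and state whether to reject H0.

Let group 1 = supplier X, group 2 = supplier Y. H0: μ_1 = μ_2; H1: μ_1 ≠ μ_2 (Welch's two-sample t-test, two-sided).
t = (x̄_1 − x̄_2)/√(s_1²/n_1 + s_2²/n_2) = (576.8 − 413.2)/√(131.3²/33 + 293²/17) = 2.192
Welch–Satterthwaite df ≈ 19.38
Two-sided p-value ≈ 0.041
Since p ≈ 0.041 < α = 0.05, reject H0; the data support H1.

t = 2.192; reject H0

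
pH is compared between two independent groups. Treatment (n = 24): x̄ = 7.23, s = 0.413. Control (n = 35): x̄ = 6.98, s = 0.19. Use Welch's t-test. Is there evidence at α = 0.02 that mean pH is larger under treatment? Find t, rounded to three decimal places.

Let group 1 = treatment, group 2 = control. H0: μ_1 = μ_2; H1: μ_1 > μ_2 (Welch's two-sample t-test, right-tailed).
t = (x̄_1 − x̄_2)/√(s_1²/n_1 + s_2²/n_2) = (7.23 − 6.98)/√(0.413²/24 + 0.19²/35) = 2.771
Welch–Satterthwaite df ≈ 29.74
p-value = P(T ≥ 2.771) ≈ 0.0048
Since p ≈ 0.0048 < α = 0.02, reject H0; the evidence is statistically significant.

2.771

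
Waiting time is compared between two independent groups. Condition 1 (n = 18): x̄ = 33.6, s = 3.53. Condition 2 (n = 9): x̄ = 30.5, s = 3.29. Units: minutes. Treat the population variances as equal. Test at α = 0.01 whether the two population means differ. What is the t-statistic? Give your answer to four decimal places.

2.1978

Let group 1 = condition 1, group 2 = condition 2. H0: μ_1 = μ_2; H1: μ_1 ≠ μ_2 (two-sample pooled-variance t-test, two-sided).
s_p² = [(18−1)·3.53² + (9−1)·3.29²]/(18+9−2) = 11.9371
t = (33.6 − 30.5)/√[11.9371·(1/18 + 1/9)] = 2.1978
df = n₁ + n₂ − 2 = 25
Two-sided p-value ≈ 0.037
Since p ≈ 0.037 > α = 0.01, fail to reject H0; the evidence is not statistically significant.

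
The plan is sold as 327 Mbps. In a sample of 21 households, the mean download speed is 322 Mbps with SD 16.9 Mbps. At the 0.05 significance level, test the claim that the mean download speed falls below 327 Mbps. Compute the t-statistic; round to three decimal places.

-1.356

H0: μ = 327; H1: μ < 327 (one-sample t-test, left-tailed).
t = (x̄ − μ₀)/(s/√n) = (322 − 327)/(16.9/√21) = -1.356
df = n − 1 = 20
p-value = P(T ≤ -1.356) ≈ 0.095
Since p ≈ 0.095 > α = 0.05, fail to reject H0; the evidence is not statistically significant.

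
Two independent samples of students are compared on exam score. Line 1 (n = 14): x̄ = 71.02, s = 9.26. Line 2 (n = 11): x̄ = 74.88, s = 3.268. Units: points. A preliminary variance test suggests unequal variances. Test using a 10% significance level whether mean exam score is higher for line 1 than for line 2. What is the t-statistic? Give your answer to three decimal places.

Let group 1 = line 1, group 2 = line 2. H0: μ_1 = μ_2; H1: μ_1 > μ_2 (Welch's two-sample t-test, right-tailed).
t = (x̄_1 − x̄_2)/√(s_1²/n_1 + s_2²/n_2) = (71.02 − 74.88)/√(9.26²/14 + 3.268²/11) = -1.449
Welch–Satterthwaite df ≈ 16.90
p-value = P(T ≥ -1.449) ≈ 0.9172
Since p ≈ 0.9172 > α = 0.1, fail to reject H0; the evidence is not statistically significant.

-1.449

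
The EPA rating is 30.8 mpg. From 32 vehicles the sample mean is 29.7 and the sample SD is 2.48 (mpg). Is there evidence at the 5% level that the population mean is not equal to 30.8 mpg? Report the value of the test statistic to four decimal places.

-2.5091

H0: μ = 30.8; H1: μ ≠ 30.8 (one-sample t-test, two-sided).
t = (x̄ − μ₀)/(s/√n) = (29.7 − 30.8)/(2.48/√32) = -2.5091
df = n − 1 = 31
Two-sided p-value ≈ 0.018
Since p ≈ 0.018 < α = 0.05, reject H0; the evidence is statistically significant.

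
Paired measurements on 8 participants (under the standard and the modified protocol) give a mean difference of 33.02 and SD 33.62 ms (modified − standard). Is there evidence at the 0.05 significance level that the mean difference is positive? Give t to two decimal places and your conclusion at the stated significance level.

H0: μ_d = 0; H1: μ_d > 0 (paired t-test on the differences, right-tailed).
t = d̄/(s_d/√n) = 33.02/(33.62/√8) = 2.78
df = n − 1 = 7
p-value = P(T ≥ 2.78) ≈ 0.014
Since p ≈ 0.014 < α = 0.05, reject H0; the evidence is statistically significant.

t = 2.78; reject H0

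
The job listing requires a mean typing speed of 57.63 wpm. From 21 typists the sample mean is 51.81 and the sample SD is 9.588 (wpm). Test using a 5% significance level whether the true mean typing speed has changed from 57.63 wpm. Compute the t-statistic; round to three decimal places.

H0: μ = 57.63; H1: μ ≠ 57.63 (one-sample t-test, two-sided).
t = (x̄ − μ₀)/(s/√n) = (51.81 − 57.63)/(9.588/√21) = -2.782
df = n − 1 = 20
Two-sided p-value ≈ 0.0115
Since p ≈ 0.0115 < α = 0.05, reject H0; the evidence is statistically significant.

-2.782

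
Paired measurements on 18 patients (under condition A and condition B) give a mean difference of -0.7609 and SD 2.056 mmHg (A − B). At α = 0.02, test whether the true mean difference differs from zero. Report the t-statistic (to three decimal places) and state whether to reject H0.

H0: μ_d = 0; H1: μ_d ≠ 0 (paired t-test on the differences, two-sided).
t = d̄/(s_d/√n) = -0.7609/(2.056/√18) = -1.570
df = n − 1 = 17
Two-sided p-value ≈ 0.1348
Since p ≈ 0.1348 > α = 0.02, fail to reject H0; the evidence is not statistically significant.

t = -1.570; fail to reject H0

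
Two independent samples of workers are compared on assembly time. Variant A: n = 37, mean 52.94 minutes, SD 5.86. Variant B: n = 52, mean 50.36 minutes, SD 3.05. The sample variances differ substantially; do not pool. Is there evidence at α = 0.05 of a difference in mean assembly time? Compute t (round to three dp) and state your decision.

t = 2.452; reject H0

Let group 1 = variant A, group 2 = variant B. H0: μ_1 = μ_2; H1: μ_1 ≠ μ_2 (Welch's two-sample t-test, two-sided).
t = (x̄_1 − x̄_2)/√(s_1²/n_1 + s_2²/n_2) = (52.94 − 50.36)/√(5.86²/37 + 3.05²/52) = 2.452
Welch–Satterthwaite df ≈ 49.91
Two-sided p-value ≈ 0.018
Since p ≈ 0.018 < α = 0.05, reject H0; the evidence is statistically significant.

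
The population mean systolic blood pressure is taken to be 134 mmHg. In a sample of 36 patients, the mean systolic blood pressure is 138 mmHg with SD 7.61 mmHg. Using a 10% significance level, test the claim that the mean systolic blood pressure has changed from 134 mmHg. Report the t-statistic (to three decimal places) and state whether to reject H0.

H0: μ = 134; H1: μ ≠ 134 (one-sample t-test, two-sided).
t = (x̄ − μ₀)/(s/√n) = (138 − 134)/(7.61/√36) = 3.154
df = n − 1 = 35
Two-sided p-value ≈ 0.0033
Since p ≈ 0.0033 < α = 0.1, reject H0; the evidence is statistically significant.

t = 3.154; reject H0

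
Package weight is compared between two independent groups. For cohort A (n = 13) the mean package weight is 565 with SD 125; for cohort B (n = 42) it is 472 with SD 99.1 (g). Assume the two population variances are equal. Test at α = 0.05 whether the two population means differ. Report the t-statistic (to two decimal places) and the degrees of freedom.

t = 2.78, df = 53

Let group 1 = cohort A, group 2 = cohort B. H0: μ_1 = μ_2; H1: μ_1 ≠ μ_2 (two-sample pooled-variance t-test, two-sided).
s_p² = [(13−1)·125² + (42−1)·99.1²]/(13+42−2) = 11135
t = (565 − 472)/√[11135·(1/13 + 1/42)] = 2.78
df = n₁ + n₂ − 2 = 53
Two-sided p-value ≈ 0.008
Since p ≈ 0.008 < α = 0.05, reject H0; the data support H1.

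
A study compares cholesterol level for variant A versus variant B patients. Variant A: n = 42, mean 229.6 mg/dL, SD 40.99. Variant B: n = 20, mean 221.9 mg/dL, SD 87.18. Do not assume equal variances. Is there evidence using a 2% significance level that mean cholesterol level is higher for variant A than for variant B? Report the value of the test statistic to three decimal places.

Let group 1 = variant A, group 2 = variant B. H0: μ_1 = μ_2; H1: μ_1 > μ_2 (Welch's two-sample t-test, right-tailed).
t = (x̄_1 − x̄_2)/√(s_1²/n_1 + s_2²/n_2) = (229.6 − 221.9)/√(40.99²/42 + 87.18²/20) = 0.376
Welch–Satterthwaite df ≈ 23.09
p-value = P(T ≥ 0.376) ≈ 0.3553
Since p ≈ 0.3553 > α = 0.02, fail to reject H0; the data do not provide sufficient evidence against H0.

0.376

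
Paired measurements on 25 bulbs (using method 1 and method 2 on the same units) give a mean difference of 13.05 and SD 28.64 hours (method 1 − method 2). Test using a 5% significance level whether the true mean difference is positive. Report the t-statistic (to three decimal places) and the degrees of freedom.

H0: μ_d = 0; H1: μ_d > 0 (paired t-test on the differences, right-tailed).
t = d̄/(s_d/√n) = 13.05/(28.64/√25) = 2.278
df = n − 1 = 24
p-value = P(T ≥ 2.278) ≈ 0.0160
Since p ≈ 0.0160 < α = 0.05, reject H0; the evidence is statistically significant.

t = 2.278, df = 24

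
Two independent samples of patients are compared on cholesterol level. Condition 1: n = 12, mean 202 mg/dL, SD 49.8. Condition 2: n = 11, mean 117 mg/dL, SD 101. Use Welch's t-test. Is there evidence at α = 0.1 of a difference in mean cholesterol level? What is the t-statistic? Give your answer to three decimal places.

2.524

Let group 1 = condition 1, group 2 = condition 2. H0: μ_1 = μ_2; H1: μ_1 ≠ μ_2 (Welch's two-sample t-test, two-sided).
t = (x̄_1 − x̄_2)/√(s_1²/n_1 + s_2²/n_2) = (202 − 117)/√(49.8²/12 + 101²/11) = 2.524
Welch–Satterthwaite df ≈ 14.31
Two-sided p-value ≈ 0.024
Since p ≈ 0.024 < α = 0.1, reject H0; the data support H1.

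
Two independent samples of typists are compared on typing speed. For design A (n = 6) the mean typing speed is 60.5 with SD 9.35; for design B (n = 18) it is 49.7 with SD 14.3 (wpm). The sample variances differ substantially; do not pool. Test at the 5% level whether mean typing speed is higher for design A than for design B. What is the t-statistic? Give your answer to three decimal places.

2.121

Let group 1 = design A, group 2 = design B. H0: μ_1 = μ_2; H1: μ_1 > μ_2 (Welch's two-sample t-test, right-tailed).
t = (x̄_1 − x̄_2)/√(s_1²/n_1 + s_2²/n_2) = (60.5 − 49.7)/√(9.35²/6 + 14.3²/18) = 2.121
Welch–Satterthwaite df ≈ 13.43
p-value = P(T ≥ 2.121) ≈ 0.0265
Since p ≈ 0.0265 < α = 0.05, reject H0; the data support H1.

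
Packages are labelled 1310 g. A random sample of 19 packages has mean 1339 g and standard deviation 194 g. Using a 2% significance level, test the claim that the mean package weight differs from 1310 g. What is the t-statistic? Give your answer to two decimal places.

0.65

H0: μ = 1310; H1: μ ≠ 1310 (one-sample t-test, two-sided).
t = (x̄ − μ₀)/(s/√n) = (1339 − 1310)/(194/√19) = 0.65
df = n − 1 = 18
Two-sided p-value ≈ 0.5229
Since p ≈ 0.5229 > α = 0.02, fail to reject H0; the evidence is not statistically significant.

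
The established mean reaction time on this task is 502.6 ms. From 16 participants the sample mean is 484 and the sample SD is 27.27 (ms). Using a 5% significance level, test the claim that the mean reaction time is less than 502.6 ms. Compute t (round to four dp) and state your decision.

H0: μ = 502.6; H1: μ < 502.6 (one-sample t-test, left-tailed).
t = (x̄ − μ₀)/(s/√n) = (484 − 502.6)/(27.27/√16) = -2.7283
df = n − 1 = 15
p-value = P(T ≤ -2.7283) ≈ 0.0078
Since p ≈ 0.0078 < α = 0.05, reject H0; the data support H1.

t = -2.7283; reject H0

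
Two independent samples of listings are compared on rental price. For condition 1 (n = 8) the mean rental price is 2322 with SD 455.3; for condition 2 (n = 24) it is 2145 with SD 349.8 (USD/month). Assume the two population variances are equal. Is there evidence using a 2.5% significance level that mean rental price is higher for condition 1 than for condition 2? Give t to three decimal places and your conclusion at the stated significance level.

t = 1.150; fail to reject H0

Let group 1 = condition 1, group 2 = condition 2. H0: μ_1 = μ_2; H1: μ_1 > μ_2 (two-sample pooled-variance t-test, right-tailed).
s_p² = [(8−1)·455.3² + (24−1)·349.8²]/(8+24−2) = 142179
t = (2322 − 2145)/√[142179·(1/8 + 1/24)] = 1.150
df = n₁ + n₂ − 2 = 30
p-value = P(T ≥ 1.150) ≈ 0.130
Since p ≈ 0.130 > α = 0.025, fail to reject H0; the data do not provide sufficient evidence against H0.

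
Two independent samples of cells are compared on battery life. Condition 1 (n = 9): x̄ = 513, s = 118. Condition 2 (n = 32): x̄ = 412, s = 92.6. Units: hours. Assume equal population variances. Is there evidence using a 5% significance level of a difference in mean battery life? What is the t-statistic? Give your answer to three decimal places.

Let group 1 = condition 1, group 2 = condition 2. H0: μ_1 = μ_2; H1: μ_1 ≠ μ_2 (two-sample pooled-variance t-test, two-sided).
s_p² = [(9−1)·118² + (32−1)·92.6²]/(9+32−2) = 9672.04
t = (513 − 412)/√[9672.04·(1/9 + 1/32)] = 2.722
df = n₁ + n₂ − 2 = 39
Two-sided p-value ≈ 0.0097
Since p ≈ 0.0097 < α = 0.05, reject H0; the data support H1.

2.722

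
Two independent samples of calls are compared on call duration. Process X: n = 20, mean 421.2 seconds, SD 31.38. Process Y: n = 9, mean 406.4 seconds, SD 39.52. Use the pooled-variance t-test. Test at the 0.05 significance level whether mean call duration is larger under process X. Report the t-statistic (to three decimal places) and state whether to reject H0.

Let group 1 = process X, group 2 = process Y. H0: μ_1 = μ_2; H1: μ_1 > μ_2 (two-sample pooled-variance t-test, right-tailed).
s_p² = [(20−1)·31.38² + (9−1)·39.52²]/(20+9−2) = 1155.7
t = (421.2 − 406.4)/√[1155.7·(1/20 + 1/9)] = 1.085
df = n₁ + n₂ − 2 = 27
p-value = P(T ≥ 1.085) ≈ 0.1438
Since p ≈ 0.1438 > α = 0.05, fail to reject H0; the evidence is not statistically significant.

t = 1.085; fail to reject H0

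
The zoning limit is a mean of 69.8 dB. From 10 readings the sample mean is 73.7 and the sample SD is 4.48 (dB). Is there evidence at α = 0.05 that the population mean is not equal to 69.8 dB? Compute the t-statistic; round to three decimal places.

H0: μ = 69.8; H1: μ ≠ 69.8 (one-sample t-test, two-sided).
t = (x̄ − μ₀)/(s/√n) = (73.7 − 69.8)/(4.48/√10) = 2.753
df = n − 1 = 9
Two-sided p-value ≈ 0.0224
Since p ≈ 0.0224 < α = 0.05, reject H0; the data support H1.

2.753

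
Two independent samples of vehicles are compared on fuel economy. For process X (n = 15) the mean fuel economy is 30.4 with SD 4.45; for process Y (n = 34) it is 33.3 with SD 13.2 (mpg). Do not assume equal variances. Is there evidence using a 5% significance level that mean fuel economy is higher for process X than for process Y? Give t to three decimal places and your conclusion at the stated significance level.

Let group 1 = process X, group 2 = process Y. H0: μ_1 = μ_2; H1: μ_1 > μ_2 (Welch's two-sample t-test, right-tailed).
t = (x̄_1 − x̄_2)/√(s_1²/n_1 + s_2²/n_2) = (30.4 − 33.3)/√(4.45²/15 + 13.2²/34) = -1.142
Welch–Satterthwaite df ≈ 45.13
p-value = P(T ≥ -1.142) ≈ 0.8703
Since p ≈ 0.8703 > α = 0.05, fail to reject H0; the data do not provide sufficient evidence against H0.

t = -1.142; fail to reject H0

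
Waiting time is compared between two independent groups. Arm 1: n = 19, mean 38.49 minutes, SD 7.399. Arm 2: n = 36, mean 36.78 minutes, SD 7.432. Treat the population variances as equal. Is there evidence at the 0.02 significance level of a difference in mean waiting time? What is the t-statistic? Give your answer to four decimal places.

Let group 1 = arm 1, group 2 = arm 2. H0: μ_1 = μ_2; H1: μ_1 ≠ μ_2 (two-sample pooled-variance t-test, two-sided).
s_p² = [(19−1)·7.399² + (36−1)·7.432²]/(19+36−2) = 55.0684
t = (38.49 − 36.78)/√[55.0684·(1/19 + 1/36)] = 0.8126
df = n₁ + n₂ − 2 = 53
Two-sided p-value ≈ 0.4201
Since p ≈ 0.4201 > α = 0.02, fail to reject H0; the evidence is not statistically significant.

0.8126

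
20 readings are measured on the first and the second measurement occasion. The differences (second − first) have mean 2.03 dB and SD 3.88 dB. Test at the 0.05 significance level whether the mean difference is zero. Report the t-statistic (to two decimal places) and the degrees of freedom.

t = 2.34, df = 19

H0: μ_d = 0; H1: μ_d ≠ 0 (paired t-test on the differences, two-sided).
t = d̄/(s_d/√n) = 2.03/(3.88/√20) = 2.34
df = n − 1 = 19
Two-sided p-value ≈ 0.0304
Since p ≈ 0.0304 < α = 0.05, reject H0; the evidence is statistically significant.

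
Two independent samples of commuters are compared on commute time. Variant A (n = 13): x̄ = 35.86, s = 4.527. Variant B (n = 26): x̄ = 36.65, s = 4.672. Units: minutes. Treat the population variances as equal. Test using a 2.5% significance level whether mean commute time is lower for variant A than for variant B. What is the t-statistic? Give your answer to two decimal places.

-0.50

Let group 1 = variant A, group 2 = variant B. H0: μ_1 = μ_2; H1: μ_1 < μ_2 (two-sample pooled-variance t-test, left-tailed).
s_p² = [(13−1)·4.527² + (26−1)·4.672²]/(13+26−2) = 21.395
t = (35.86 − 36.65)/√[21.395·(1/13 + 1/26)] = -0.50
df = n₁ + n₂ − 2 = 37
p-value = P(T ≤ -0.50) ≈ 0.3090
Since p ≈ 0.3090 > α = 0.025, fail to reject H0; the data do not provide sufficient evidence against H0.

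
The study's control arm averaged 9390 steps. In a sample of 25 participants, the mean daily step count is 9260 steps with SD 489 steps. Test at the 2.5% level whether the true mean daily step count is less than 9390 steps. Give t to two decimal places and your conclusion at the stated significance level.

H0: μ = 9390; H1: μ < 9390 (one-sample t-test, left-tailed).
t = (x̄ − μ₀)/(s/√n) = (9260 − 9390)/(489/√25) = -1.33
df = n − 1 = 24
p-value = P(T ≤ -1.33) ≈ 0.0981
Since p ≈ 0.0981 > α = 0.025, fail to reject H0; the data do not provide sufficient evidence against H0.

t = -1.33; fail to reject H0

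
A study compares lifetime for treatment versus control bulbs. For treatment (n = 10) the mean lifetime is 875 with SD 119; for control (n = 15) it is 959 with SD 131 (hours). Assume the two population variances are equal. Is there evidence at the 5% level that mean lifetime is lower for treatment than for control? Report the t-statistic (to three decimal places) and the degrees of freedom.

Let group 1 = treatment, group 2 = control. H0: μ_1 = μ_2; H1: μ_1 < μ_2 (two-sample pooled-variance t-test, left-tailed).
s_p² = [(10−1)·119² + (15−1)·131²]/(10+15−2) = 15987.1
t = (875 − 959)/√[15987.1·(1/10 + 1/15)] = -1.627
df = n₁ + n₂ − 2 = 23
p-value = P(T ≤ -1.627) ≈ 0.059
Since p ≈ 0.059 > α = 0.05, fail to reject H0; the evidence is not statistically significant.

t = -1.627, df = 23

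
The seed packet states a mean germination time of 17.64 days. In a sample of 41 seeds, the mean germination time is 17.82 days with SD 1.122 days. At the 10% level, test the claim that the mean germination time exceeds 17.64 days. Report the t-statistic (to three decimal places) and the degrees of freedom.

t = 1.027, df = 40

H0: μ = 17.64; H1: μ > 17.64 (one-sample t-test, right-tailed).
t = (x̄ − μ₀)/(s/√n) = (17.82 − 17.64)/(1.122/√41) = 1.027
df = n − 1 = 40
p-value = P(T ≥ 1.027) ≈ 0.1552
Since p ≈ 0.1552 > α = 0.1, fail to reject H0; the data do not provide sufficient evidence against H0.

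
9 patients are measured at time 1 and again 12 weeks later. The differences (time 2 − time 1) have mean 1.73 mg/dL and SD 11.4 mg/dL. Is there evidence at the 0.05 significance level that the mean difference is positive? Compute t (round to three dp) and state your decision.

H0: μ_d = 0; H1: μ_d > 0 (paired t-test on the differences, right-tailed).
t = d̄/(s_d/√n) = 1.73/(11.4/√9) = 0.455
df = n − 1 = 8
p-value = P(T ≥ 0.455) ≈ 0.331
Since p ≈ 0.331 > α = 0.05, fail to reject H0; the data do not provide sufficient evidence against H0.

t = 0.455; fail to reject H0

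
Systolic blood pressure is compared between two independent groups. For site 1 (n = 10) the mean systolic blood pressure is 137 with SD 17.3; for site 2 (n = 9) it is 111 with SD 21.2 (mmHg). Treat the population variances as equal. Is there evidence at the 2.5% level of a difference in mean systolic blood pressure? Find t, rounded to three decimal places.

2.942

Let group 1 = site 1, group 2 = site 2. H0: μ_1 = μ_2; H1: μ_1 ≠ μ_2 (two-sample pooled-variance t-test, two-sided).
s_p² = [(10−1)·17.3² + (9−1)·21.2²]/(10+9−2) = 369.949
t = (137 − 111)/√[369.949·(1/10 + 1/9)] = 2.942
df = n₁ + n₂ − 2 = 17
Two-sided p-value ≈ 0.009
Since p ≈ 0.009 < α = 0.025, reject H0; the evidence is statistically significant.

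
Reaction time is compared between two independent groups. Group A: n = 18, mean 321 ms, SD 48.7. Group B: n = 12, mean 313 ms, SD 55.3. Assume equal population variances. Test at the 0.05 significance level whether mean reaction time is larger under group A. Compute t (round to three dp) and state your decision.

Let group 1 = group A, group 2 = group B. H0: μ_1 = μ_2; H1: μ_1 > μ_2 (two-sample pooled-variance t-test, right-tailed).
s_p² = [(18−1)·48.7² + (12−1)·55.3²]/(18+12−2) = 2641.35
t = (321 − 313)/√[2641.35·(1/18 + 1/12)] = 0.418
df = n₁ + n₂ − 2 = 28
p-value = P(T ≥ 0.418) ≈ 0.340
Since p ≈ 0.340 > α = 0.05, fail to reject H0; the data do not provide sufficient evidence against H0.

t = 0.418; fail to reject H0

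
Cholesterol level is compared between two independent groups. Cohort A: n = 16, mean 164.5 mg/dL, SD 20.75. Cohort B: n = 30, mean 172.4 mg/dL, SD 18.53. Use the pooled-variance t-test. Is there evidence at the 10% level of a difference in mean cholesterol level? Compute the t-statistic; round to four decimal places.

-1.3212

Let group 1 = cohort A, group 2 = cohort B. H0: μ_1 = μ_2; H1: μ_1 ≠ μ_2 (two-sample pooled-variance t-test, two-sided).
s_p² = [(16−1)·20.75² + (30−1)·18.53²]/(16+30−2) = 373.089
t = (164.5 − 172.4)/√[373.089·(1/16 + 1/30)] = -1.3212
df = n₁ + n₂ − 2 = 44
Two-sided p-value ≈ 0.1933
Since p ≈ 0.1933 > α = 0.1, fail to reject H0; the evidence is not statistically significant.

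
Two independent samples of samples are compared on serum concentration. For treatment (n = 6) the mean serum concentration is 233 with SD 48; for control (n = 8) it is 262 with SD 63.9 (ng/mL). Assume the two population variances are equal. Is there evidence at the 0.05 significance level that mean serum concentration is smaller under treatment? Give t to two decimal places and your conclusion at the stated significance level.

t = -0.93; fail to reject H0

Let group 1 = treatment, group 2 = control. H0: μ_1 = μ_2; H1: μ_1 < μ_2 (two-sample pooled-variance t-test, left-tailed).
s_p² = [(6−1)·48² + (8−1)·63.9²]/(6+8−2) = 3341.87
t = (233 − 262)/√[3341.87·(1/6 + 1/8)] = -0.93
df = n₁ + n₂ − 2 = 12
p-value = P(T ≤ -0.93) ≈ 0.186
Since p ≈ 0.186 > α = 0.05, fail to reject H0; the data do not provide sufficient evidence against H0.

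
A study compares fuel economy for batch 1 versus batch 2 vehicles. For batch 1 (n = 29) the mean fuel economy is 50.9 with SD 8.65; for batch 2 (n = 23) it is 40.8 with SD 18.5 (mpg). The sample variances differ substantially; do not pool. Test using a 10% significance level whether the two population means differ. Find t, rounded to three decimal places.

2.417

Let group 1 = batch 1, group 2 = batch 2. H0: μ_1 = μ_2; H1: μ_1 ≠ μ_2 (Welch's two-sample t-test, two-sided).
t = (x̄_1 − x̄_2)/√(s_1²/n_1 + s_2²/n_2) = (50.9 − 40.8)/√(8.65²/29 + 18.5²/23) = 2.417
Welch–Satterthwaite df ≈ 29.59
Two-sided p-value ≈ 0.022
Since p ≈ 0.022 < α = 0.1, reject H0; the data support H1.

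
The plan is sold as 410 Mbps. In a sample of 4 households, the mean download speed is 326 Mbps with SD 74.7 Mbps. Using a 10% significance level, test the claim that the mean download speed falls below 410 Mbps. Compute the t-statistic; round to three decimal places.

H0: μ = 410; H1: μ < 410 (one-sample t-test, left-tailed).
t = (x̄ − μ₀)/(s/√n) = (326 − 410)/(74.7/√4) = -2.249
df = n − 1 = 3
p-value = P(T ≤ -2.249) ≈ 0.0550
Since p ≈ 0.0550 < α = 0.1, reject H0; the evidence is statistically significant.

-2.249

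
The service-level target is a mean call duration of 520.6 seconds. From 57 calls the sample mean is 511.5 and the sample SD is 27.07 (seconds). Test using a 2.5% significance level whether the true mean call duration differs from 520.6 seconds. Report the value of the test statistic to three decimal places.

H0: μ = 520.6; H1: μ ≠ 520.6 (one-sample t-test, two-sided).
t = (x̄ − μ₀)/(s/√n) = (511.5 − 520.6)/(27.07/√57) = -2.538
df = n − 1 = 56
Two-sided p-value ≈ 0.0140
Since p ≈ 0.0140 < α = 0.025, reject H0; the evidence is statistically significant.

-2.538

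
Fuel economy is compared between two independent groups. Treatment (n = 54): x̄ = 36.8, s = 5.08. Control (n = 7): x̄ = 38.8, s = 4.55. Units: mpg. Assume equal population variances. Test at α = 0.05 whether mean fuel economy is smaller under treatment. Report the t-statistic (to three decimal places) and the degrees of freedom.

Let group 1 = treatment, group 2 = control. H0: μ_1 = μ_2; H1: μ_1 < μ_2 (two-sample pooled-variance t-test, left-tailed).
s_p² = [(54−1)·5.08² + (7−1)·4.55²]/(54+7−2) = 25.2874
t = (36.8 − 38.8)/√[25.2874·(1/54 + 1/7)] = -0.990
df = n₁ + n₂ − 2 = 59
p-value = P(T ≤ -0.990) ≈ 0.1631
Since p ≈ 0.1631 > α = 0.05, fail to reject H0; the evidence is not statistically significant.

t = -0.990, df = 59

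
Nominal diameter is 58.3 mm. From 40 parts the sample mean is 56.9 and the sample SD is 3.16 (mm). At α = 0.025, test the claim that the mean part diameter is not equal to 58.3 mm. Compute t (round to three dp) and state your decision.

H0: μ = 58.3; H1: μ ≠ 58.3 (one-sample t-test, two-sided).
t = (x̄ − μ₀)/(s/√n) = (56.9 − 58.3)/(3.16/√40) = -2.802
df = n − 1 = 39
Two-sided p-value ≈ 0.008
Since p ≈ 0.008 < α = 0.025, reject H0; the data support H1.

t = -2.802; reject H0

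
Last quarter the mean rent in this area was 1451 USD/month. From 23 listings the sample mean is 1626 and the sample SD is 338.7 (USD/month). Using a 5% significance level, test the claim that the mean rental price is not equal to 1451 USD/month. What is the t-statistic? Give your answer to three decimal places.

H0: μ = 1451; H1: μ ≠ 1451 (one-sample t-test, two-sided).
t = (x̄ − μ₀)/(s/√n) = (1626 − 1451)/(338.7/√23) = 2.478
df = n − 1 = 22
Two-sided p-value ≈ 0.021
Since p ≈ 0.021 < α = 0.05, reject H0; the evidence is statistically significant.

2.478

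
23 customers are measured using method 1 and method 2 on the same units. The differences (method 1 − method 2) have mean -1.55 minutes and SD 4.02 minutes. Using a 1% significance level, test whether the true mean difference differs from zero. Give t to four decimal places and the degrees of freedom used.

t = -1.8491, df = 22

H0: μ_d = 0; H1: μ_d ≠ 0 (paired t-test on the differences, two-sided).
t = d̄/(s_d/√n) = -1.55/(4.02/√23) = -1.8491
df = n − 1 = 22
Two-sided p-value ≈ 0.0779
Since p ≈ 0.0779 > α = 0.01, fail to reject H0; the evidence is not statistically significant.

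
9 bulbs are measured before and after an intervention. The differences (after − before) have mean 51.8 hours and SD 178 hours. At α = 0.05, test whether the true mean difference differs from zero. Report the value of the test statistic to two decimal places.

H0: μ_d = 0; H1: μ_d ≠ 0 (paired t-test on the differences, two-sided).
t = d̄/(s_d/√n) = 51.8/(178/√9) = 0.87
df = n − 1 = 8
Two-sided p-value ≈ 0.408
Since p ≈ 0.408 > α = 0.05, fail to reject H0; the evidence is not statistically significant.

0.87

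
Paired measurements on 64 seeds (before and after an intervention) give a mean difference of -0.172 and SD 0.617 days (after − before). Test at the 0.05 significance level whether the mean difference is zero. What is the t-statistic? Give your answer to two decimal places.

-2.23

H0: μ_d = 0; H1: μ_d ≠ 0 (paired t-test on the differences, two-sided).
t = d̄/(s_d/√n) = -0.172/(0.617/√64) = -2.23
df = n − 1 = 63
Two-sided p-value ≈ 0.029
Since p ≈ 0.029 < α = 0.05, reject H0; the data support H1.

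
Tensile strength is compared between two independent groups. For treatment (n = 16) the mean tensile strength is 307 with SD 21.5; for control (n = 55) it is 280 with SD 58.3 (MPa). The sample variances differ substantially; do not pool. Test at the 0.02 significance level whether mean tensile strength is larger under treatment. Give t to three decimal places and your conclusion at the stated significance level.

Let group 1 = treatment, group 2 = control. H0: μ_1 = μ_2; H1: μ_1 > μ_2 (Welch's two-sample t-test, right-tailed).
t = (x̄_1 − x̄_2)/√(s_1²/n_1 + s_2²/n_2) = (307 − 280)/√(21.5²/16 + 58.3²/55) = 2.835
Welch–Satterthwaite df ≈ 65.08
p-value = P(T ≥ 2.835) ≈ 0.0030
Since p ≈ 0.0030 < α = 0.02, reject H0; the evidence is statistically significant.

t = 2.835; reject H0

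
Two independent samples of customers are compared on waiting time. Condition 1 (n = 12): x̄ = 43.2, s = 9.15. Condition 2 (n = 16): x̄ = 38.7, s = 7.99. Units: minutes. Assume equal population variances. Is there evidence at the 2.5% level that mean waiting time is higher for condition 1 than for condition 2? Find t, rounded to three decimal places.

1.386

Let group 1 = condition 1, group 2 = condition 2. H0: μ_1 = μ_2; H1: μ_1 > μ_2 (two-sample pooled-variance t-test, right-tailed).
s_p² = [(12−1)·9.15² + (16−1)·7.99²]/(12+16−2) = 72.2519
t = (43.2 − 38.7)/√[72.2519·(1/12 + 1/16)] = 1.386
df = n₁ + n₂ − 2 = 26
p-value = P(T ≥ 1.386) ≈ 0.089
Since p ≈ 0.089 > α = 0.025, fail to reject H0; the evidence is not statistically significant.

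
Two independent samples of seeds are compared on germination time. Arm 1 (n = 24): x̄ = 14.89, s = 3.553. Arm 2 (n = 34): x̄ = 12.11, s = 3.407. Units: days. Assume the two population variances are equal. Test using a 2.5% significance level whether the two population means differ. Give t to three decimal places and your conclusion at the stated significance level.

Let group 1 = arm 1, group 2 = arm 2. H0: μ_1 = μ_2; H1: μ_1 ≠ μ_2 (two-sample pooled-variance t-test, two-sided).
s_p² = [(24−1)·3.553² + (34−1)·3.407²]/(24+34−2) = 12.025
t = (14.89 − 12.11)/√[12.025·(1/24 + 1/34)] = 3.007
df = n₁ + n₂ − 2 = 56
Two-sided p-value ≈ 0.004
Since p ≈ 0.004 < α = 0.025, reject H0; the evidence is statistically significant.

t = 3.007; reject H0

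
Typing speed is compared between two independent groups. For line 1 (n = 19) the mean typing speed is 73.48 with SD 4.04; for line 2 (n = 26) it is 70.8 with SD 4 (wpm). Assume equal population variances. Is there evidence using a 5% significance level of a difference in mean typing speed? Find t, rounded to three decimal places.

Let group 1 = line 1, group 2 = line 2. H0: μ_1 = μ_2; H1: μ_1 ≠ μ_2 (two-sample pooled-variance t-test, two-sided).
s_p² = [(19−1)·4.04² + (26−1)·4²]/(19+26−2) = 16.1346
t = (73.48 − 70.8)/√[16.1346·(1/19 + 1/26)] = 2.211
df = n₁ + n₂ − 2 = 43
Two-sided p-value ≈ 0.032
Since p ≈ 0.032 < α = 0.05, reject H0; the data support H1.

2.211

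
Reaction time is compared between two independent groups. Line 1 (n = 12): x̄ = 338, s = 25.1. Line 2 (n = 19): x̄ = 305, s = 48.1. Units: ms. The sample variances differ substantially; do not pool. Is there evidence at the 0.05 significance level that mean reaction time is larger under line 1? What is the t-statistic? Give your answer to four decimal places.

Let group 1 = line 1, group 2 = line 2. H0: μ_1 = μ_2; H1: μ_1 > μ_2 (Welch's two-sample t-test, right-tailed).
t = (x̄_1 − x̄_2)/√(s_1²/n_1 + s_2²/n_2) = (338 − 305)/√(25.1²/12 + 48.1²/19) = 2.4998
Welch–Satterthwaite df ≈ 28.27
p-value = P(T ≥ 2.4998) ≈ 0.0092
Since p ≈ 0.0092 < α = 0.05, reject H0; the evidence is statistically significant.

2.4998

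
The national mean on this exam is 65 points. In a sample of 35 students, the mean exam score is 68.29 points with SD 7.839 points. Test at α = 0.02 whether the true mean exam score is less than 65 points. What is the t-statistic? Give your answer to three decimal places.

H0: μ = 65; H1: μ < 65 (one-sample t-test, left-tailed).
t = (x̄ − μ₀)/(s/√n) = (68.29 − 65)/(7.839/√35) = 2.483
df = n − 1 = 34
p-value = P(T ≤ 2.483) ≈ 0.991
Since p ≈ 0.991 > α = 0.02, fail to reject H0; the data do not provide sufficient evidence against H0.

2.483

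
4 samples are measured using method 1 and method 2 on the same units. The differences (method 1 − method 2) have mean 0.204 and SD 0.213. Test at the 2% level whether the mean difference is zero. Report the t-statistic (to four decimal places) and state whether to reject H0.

H0: μ_d = 0; H1: μ_d ≠ 0 (paired t-test on the differences, two-sided).
t = d̄/(s_d/√n) = 0.204/(0.213/√4) = 1.9155
df = n − 1 = 3
Two-sided p-value ≈ 0.1513
Since p ≈ 0.1513 > α = 0.02, fail to reject H0; the evidence is not statistically significant.

t = 1.9155; fail to reject H0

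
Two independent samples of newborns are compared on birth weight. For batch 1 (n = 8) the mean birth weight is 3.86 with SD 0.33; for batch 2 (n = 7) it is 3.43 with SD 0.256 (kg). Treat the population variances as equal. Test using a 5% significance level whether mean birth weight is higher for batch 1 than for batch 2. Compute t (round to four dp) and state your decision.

Let group 1 = batch 1, group 2 = batch 2. H0: μ_1 = μ_2; H1: μ_1 > μ_2 (two-sample pooled-variance t-test, right-tailed).
s_p² = [(8−1)·0.33² + (7−1)·0.256²]/(8+7−2) = 0.0888858
t = (3.86 − 3.43)/√[0.0888858·(1/8 + 1/7)] = 2.7868
df = n₁ + n₂ − 2 = 13
p-value = P(T ≥ 2.7868) ≈ 0.008
Since p ≈ 0.008 < α = 0.05, reject H0; the data support H1.

t = 2.7868; reject H0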